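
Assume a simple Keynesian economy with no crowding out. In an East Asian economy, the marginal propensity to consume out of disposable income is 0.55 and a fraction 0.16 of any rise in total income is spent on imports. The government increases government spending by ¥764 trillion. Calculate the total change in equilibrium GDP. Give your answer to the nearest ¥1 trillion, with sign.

Expenditure multiplier = 1/(1 − c + m) = 1/(1 − 0.55 + 0.16) = 1/0.61 ≈ 1.639.
ΔY = k × ΔG = (+¥764 trillion) / 0.61 ≈ +¥1,252 trillion.

+¥1,252 trillion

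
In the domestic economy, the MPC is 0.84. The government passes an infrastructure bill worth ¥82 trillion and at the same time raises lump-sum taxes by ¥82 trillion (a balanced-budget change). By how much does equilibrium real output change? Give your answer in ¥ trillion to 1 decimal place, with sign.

+¥82.0 trillion

Expenditure multiplier = 1/(1 − MPC) = 1/(1 − 0.84) = 1/0.16 = 6.25.
ΔG contributes k·ΔG = (+¥82 trillion) / 0.16 = +¥512.5 trillion.
ΔT of +¥82 trillion changes first-round spending by −c·ΔT = −¥68.88 trillion, contributing k·(−c·ΔT) = (−¥68.88 trillion) / 0.16 = −¥430.5 trillion.
With ΔG = ΔT and no other leakages, the balanced-budget multiplier is 1, so ΔY = ΔG = +¥82 trillion.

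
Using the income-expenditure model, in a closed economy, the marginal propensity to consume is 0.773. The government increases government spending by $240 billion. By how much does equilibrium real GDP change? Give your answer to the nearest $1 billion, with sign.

+$1,057 billion

Government-spending multiplier = 1/(1 − MPC) = 1/(1 − 0.773) = 1/0.227 ≈ 4.405.
ΔY = k × ΔG = (+$240 billion) / 0.227 ≈ +$1,057 billion.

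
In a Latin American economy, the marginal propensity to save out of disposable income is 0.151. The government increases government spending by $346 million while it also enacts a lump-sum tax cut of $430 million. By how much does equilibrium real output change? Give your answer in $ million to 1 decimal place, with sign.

MPC = 1 − MPS = 1 − 0.151 = 0.849.
Expenditure multiplier = 1/(1 − MPC) = 1/(1 − 0.849) = 1/0.151 ≈ 6.623.
ΔG contributes k·ΔG = (+$346 million) / 0.151 ≈ +$2,291.4 million.
ΔT of −$430 million changes first-round spending by −c·ΔT = +$365.07 million, contributing k·(−c·ΔT) = (+$365.07 million) / 0.151 ≈ +$2,417.7 million.
Net ΔY = k(ΔG − c·ΔT) = (+$711.07 million) / 0.151 ≈ +$4,709.1 million.

+$4,709.1 million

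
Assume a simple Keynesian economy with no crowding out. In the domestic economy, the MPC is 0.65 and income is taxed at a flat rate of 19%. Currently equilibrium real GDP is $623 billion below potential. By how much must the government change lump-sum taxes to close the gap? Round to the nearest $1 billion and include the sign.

−$454 billion

Spending multiplier = 1/(1 − c(1−t)) = 1/(1 − 0.65×0.81) = 1/0.4735 ≈ 2.112.
Tax multiplier = −c·k = −0.65/0.4735 ≈ −1.373. Need ΔY = +$623 billion, so ΔT = ΔY/(−c·k) = −(+$623 billion) × 0.4735 / 0.65 ≈ −$454 billion.
The government should cut lump-sum taxes by $454 billion.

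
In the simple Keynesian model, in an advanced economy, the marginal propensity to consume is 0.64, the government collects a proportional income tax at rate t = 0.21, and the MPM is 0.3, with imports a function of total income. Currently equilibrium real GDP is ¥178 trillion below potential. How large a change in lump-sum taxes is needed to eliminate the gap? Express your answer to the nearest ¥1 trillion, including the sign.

Spending multiplier = 1/(1 − c(1−t) + m) = 1/(1 − 0.64×0.79 + 0.3) = 1/0.7944 ≈ 1.259.
Tax multiplier = −c·k = −0.64/0.7944 ≈ −0.806. Need ΔY = +¥178 trillion, so ΔT = ΔY/(−c·k) = −(+¥178 trillion) × 0.7944 / 0.64 ≈ −¥221 trillion.
The government should cut lump-sum taxes by ¥221 trillion.

−¥221 trillion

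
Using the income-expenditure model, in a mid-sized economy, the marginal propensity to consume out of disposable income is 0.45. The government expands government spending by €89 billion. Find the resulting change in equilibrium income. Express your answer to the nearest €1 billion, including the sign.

+€162 billion

Government-spending multiplier = 1/(1 − MPC) = 1/(1 − 0.45) = 1/0.55 ≈ 1.818.
ΔY = k × ΔG = (+€89 billion) / 0.55 ≈ +€162 billion.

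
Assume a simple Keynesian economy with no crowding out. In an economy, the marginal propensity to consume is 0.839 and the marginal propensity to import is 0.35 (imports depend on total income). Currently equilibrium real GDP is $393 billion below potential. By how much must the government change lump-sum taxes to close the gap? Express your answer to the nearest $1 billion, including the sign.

Spending multiplier = 1/(1 − c + m) = 1/(1 − 0.839 + 0.35) = 1/0.511 ≈ 1.957.
Tax multiplier = −c·k = −0.839/0.511 ≈ −1.642. Need ΔY = +$393 billion, so ΔT = ΔY/(−c·k) = −(+$393 billion) × 0.511 / 0.839 ≈ −$239 billion.
The government should cut lump-sum taxes by $239 billion.

−$239 billion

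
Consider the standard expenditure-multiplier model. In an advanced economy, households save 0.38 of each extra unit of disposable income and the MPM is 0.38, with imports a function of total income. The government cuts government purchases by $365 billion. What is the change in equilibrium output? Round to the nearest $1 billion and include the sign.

MPC = 1 − MPS = 1 − 0.38 = 0.62.
Government-spending multiplier = 1/(1 − c + m) = 1/(1 − 0.62 + 0.38) = 1/0.76 ≈ 1.316.
ΔY = k × ΔG = (−$365 billion) / 0.76 ≈ −$480 billion.

−$480 billion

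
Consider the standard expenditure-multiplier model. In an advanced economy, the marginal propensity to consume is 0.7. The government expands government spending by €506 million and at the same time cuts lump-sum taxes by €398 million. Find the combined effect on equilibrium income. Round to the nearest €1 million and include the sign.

+€2,615 million

Expenditure multiplier = 1/(1 − MPC) = 1/(1 − 0.7) = 1/0.3 ≈ 3.333.
ΔG contributes k·ΔG = (+€506 million) / 0.3 ≈ +€1,686.7 million.
ΔT of −€398 million changes first-round spending by −c·ΔT = +€278.6 million, contributing k·(−c·ΔT) = (+€278.6 million) / 0.3 ≈ +€928.7 million.
Net ΔY = k(ΔG − c·ΔT) = (+€784.6 million) / 0.3 ≈ +€2,615 million.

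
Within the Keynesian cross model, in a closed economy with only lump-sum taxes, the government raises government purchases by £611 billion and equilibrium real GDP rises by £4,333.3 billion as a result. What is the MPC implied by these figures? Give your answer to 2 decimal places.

0.86

Implied spending multiplier k = ΔY/ΔG = 4,333.3/611 ≈ 7.0921.
Since k = 1/(1 − MPC), MPC = 1 − 1/k = 1 − ΔG/ΔY = 1 − 611/4,333.3 ≈ 0.86.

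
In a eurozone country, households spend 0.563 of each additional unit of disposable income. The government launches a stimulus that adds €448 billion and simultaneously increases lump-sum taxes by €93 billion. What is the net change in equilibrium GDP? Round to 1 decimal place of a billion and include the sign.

+€905.4 billion

Expenditure multiplier = 1/(1 − MPC) = 1/(1 − 0.563) = 1/0.437 ≈ 2.288.
ΔG contributes k·ΔG = (+€448 billion) / 0.437 ≈ +€1,025.2 billion.
ΔT of +€93 billion changes first-round spending by −c·ΔT = −€52.359 billion, contributing k·(−c·ΔT) = (−€52.359 billion) / 0.437 ≈ −€119.8 billion.
Net ΔY = k(ΔG − c·ΔT) = (+€395.641 billion) / 0.437 ≈ +€905.4 billion.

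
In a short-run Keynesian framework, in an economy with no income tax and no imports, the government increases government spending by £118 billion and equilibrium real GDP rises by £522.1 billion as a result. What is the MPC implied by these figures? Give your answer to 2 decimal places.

0.77

Implied spending multiplier k = ΔY/ΔG = 522.1/118 ≈ 4.4246.
Since k = 1/(1 − MPC), MPC = 1 − 1/k = 1 − ΔG/ΔY = 1 − 118/522.1 ≈ 0.77.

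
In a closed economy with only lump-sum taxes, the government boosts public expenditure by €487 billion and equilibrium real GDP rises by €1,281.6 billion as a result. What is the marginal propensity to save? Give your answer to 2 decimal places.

Implied spending multiplier k = ΔY/ΔG = 1,281.6/487 ≈ 2.6316.
Since k = 1/(1 − MPC), MPC = 1 − 1/k = 1 − ΔG/ΔY = 1 − 487/1,281.6 ≈ 0.62.
MPS = 1 − MPC = 0.38.

0.38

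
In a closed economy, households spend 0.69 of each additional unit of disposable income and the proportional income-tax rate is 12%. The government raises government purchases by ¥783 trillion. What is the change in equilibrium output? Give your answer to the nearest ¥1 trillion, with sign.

Spending multiplier = 1/(1 − c(1−t)) = 1/(1 − 0.69×0.88) = 1/0.3928 ≈ 2.546.
ΔY = k × ΔG = (+¥783 trillion) / 0.3928 ≈ +¥1,993 trillion.

+¥1,993 trillion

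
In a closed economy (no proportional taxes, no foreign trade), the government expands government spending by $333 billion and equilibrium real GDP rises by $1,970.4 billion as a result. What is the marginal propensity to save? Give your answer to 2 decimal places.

Implied spending multiplier k = ΔY/ΔG = 1,970.4/333 ≈ 5.9171.
Since k = 1/(1 − MPC), MPC = 1 − 1/k = 1 − ΔG/ΔY = 1 − 333/1,970.4 ≈ 0.83.
MPS = 1 − MPC = 0.17.

0.17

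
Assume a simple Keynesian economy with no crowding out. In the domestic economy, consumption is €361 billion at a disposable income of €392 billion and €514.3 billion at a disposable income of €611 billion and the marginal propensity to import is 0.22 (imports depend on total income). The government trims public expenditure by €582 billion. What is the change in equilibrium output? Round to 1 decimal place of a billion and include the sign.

−€1,119.2 billion

MPC = ΔC/ΔYd = (514.3 − 361)/(611 − 392) = 153.3/219 = 0.7.
Spending multiplier = 1/(1 − c + m) = 1/(1 − 0.7 + 0.22) = 1/0.52 ≈ 1.923.
ΔY = k × ΔG = (−€582 billion) / 0.52 ≈ −€1,119.2 billion.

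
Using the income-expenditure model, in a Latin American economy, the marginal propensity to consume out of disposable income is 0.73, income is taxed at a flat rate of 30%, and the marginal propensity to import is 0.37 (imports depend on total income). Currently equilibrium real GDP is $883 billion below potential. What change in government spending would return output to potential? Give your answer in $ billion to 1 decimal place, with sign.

Spending multiplier = 1/(1 − c(1−t) + m) = 1/(1 − 0.73×0.7 + 0.37) = 1/0.859 ≈ 1.164.
Need ΔY = +$883 billion, so ΔG = ΔY/k = (+$883 billion) × 0.859 ≈ +$758.5 billion.
The government should increase government spending by $758.5 billion.

+$758.5 billion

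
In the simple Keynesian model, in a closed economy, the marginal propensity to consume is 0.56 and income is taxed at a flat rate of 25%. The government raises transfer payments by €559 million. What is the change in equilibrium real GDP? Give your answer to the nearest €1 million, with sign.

The transfer change shifts disposable income by +€559 million, so first-round consumption changes by c·ΔTR = 0.56 × (+€559 million) = +€313.04 million.
Expenditure multiplier = 1/(1 − c(1−t)) = 1/(1 − 0.56×0.75) = 1/0.58 ≈ 1.724.
The transfer multiplier is c × k ≈ 0.966, so ΔY = k × (c·ΔTR) = (+€313.04 million) / 0.58 ≈ +€540 million.

+€540 million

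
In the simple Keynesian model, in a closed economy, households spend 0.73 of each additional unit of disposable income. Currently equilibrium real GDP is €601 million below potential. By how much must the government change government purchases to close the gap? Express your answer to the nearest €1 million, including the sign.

+€162 million

Spending multiplier = 1/(1 − MPC) = 1/(1 − 0.73) = 1/0.27 ≈ 3.704.
Need ΔY = +€601 million, so ΔG = ΔY/k = (+€601 million) × 0.27 ≈ +€162 million.
The government should increase government purchases by €162 million.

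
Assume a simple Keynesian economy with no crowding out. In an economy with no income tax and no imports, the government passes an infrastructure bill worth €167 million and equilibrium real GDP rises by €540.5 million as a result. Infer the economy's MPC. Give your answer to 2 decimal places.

Implied spending multiplier k = ΔY/ΔG = 540.5/167 ≈ 3.2365.
Since k = 1/(1 − MPC), MPC = 1 − 1/k = 1 − ΔG/ΔY = 1 − 167/540.5 ≈ 0.69.

0.69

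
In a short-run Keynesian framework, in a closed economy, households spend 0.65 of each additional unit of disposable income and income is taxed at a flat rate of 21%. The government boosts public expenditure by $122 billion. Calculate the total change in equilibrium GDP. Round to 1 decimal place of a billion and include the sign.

Spending multiplier = 1/(1 − c(1−t)) = 1/(1 − 0.65×0.79) = 1/0.4865 ≈ 2.055.
ΔY = k × ΔG = (+$122 billion) / 0.4865 ≈ +$250.8 billion.

+$250.8 billion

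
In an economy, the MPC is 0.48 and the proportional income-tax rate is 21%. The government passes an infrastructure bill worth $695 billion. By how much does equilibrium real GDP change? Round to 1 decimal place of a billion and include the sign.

+$1,119.5 billion

Spending multiplier = 1/(1 − c(1−t)) = 1/(1 − 0.48×0.79) = 1/0.6208 ≈ 1.611.
ΔY = k × ΔG = (+$695 billion) / 0.6208 ≈ +$1,119.5 billion.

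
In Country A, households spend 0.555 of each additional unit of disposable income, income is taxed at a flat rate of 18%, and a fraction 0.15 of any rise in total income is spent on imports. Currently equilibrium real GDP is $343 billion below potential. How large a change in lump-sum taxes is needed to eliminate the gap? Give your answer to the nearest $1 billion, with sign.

−$429 billion

Spending multiplier = 1/(1 − c(1−t) + m) = 1/(1 − 0.555×0.82 + 0.15) = 1/0.6949 ≈ 1.439.
Tax multiplier = −c·k = −0.555/0.6949 ≈ −0.799. Need ΔY = +$343 billion, so ΔT = ΔY/(−c·k) = −(+$343 billion) × 0.6949 / 0.555 ≈ −$429 billion.
The government should cut lump-sum taxes by $429 billion.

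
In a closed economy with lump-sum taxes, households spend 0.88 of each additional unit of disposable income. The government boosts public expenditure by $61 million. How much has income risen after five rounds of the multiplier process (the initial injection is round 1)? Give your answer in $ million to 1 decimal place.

$240.1 million

Round 1 adds ΔG = $61 million; each later round is MPC = 0.88 times the previous.
After 5 rounds: 61 + 53.68 + 47.2384 + 41.569792 + 36.58141696 = ΔG·(1 − c^5)/(1 − c) = 61 × (1 − 0.5277319168)/0.12 ≈ $240.1 million.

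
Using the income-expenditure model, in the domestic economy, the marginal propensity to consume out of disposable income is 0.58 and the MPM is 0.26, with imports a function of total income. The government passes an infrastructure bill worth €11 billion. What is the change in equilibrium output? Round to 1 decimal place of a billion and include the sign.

Expenditure multiplier = 1/(1 − c + m) = 1/(1 − 0.58 + 0.26) = 1/0.68 ≈ 1.471.
ΔY = k × ΔG = (+€11 billion) / 0.68 ≈ +€16.2 billion.

+€16.2 billion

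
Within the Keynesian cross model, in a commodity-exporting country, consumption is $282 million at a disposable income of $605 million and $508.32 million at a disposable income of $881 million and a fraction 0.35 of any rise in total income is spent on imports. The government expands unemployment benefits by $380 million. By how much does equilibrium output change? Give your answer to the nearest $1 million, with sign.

+$588 million

MPC = ΔC/ΔYd = (508.32 − 282)/(881 − 605) = 226.32/276 = 0.82.
The transfer change shifts disposable income by +$380 million, so first-round consumption changes by c·ΔTR = 0.82 × (+$380 million) = +$311.6 million.
Expenditure multiplier = 1/(1 − c + m) = 1/(1 − 0.82 + 0.35) = 1/0.53 ≈ 1.887.
The transfer multiplier is c × k ≈ 1.547, so ΔY = k × (c·ΔTR) = (+$311.6 million) / 0.53 ≈ +$588 million.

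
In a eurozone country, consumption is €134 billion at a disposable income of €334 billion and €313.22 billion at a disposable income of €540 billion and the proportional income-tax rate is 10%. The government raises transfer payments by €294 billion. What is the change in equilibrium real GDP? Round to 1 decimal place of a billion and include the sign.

MPC = ΔC/ΔYd = (313.22 − 134)/(540 − 334) = 179.22/206 = 0.87.
The transfer change shifts disposable income by +€294 billion, so first-round consumption changes by c·ΔTR = 0.87 × (+€294 billion) = +€255.78 billion.
Expenditure multiplier = 1/(1 − c(1−t)) = 1/(1 − 0.87×0.9) = 1/0.217 ≈ 4.608.
The transfer multiplier is c × k ≈ 4.009, so ΔY = k × (c·ΔTR) = (+€255.78 billion) / 0.217 ≈ +€1,178.7 billion.

+€1,178.7 billion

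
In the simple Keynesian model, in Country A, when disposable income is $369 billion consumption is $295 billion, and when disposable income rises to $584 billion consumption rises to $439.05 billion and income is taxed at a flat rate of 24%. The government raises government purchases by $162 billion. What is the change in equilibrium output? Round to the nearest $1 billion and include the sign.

+$330 billion

MPC = ΔC/ΔYd = (439.05 − 295)/(584 − 369) = 144.05/215 = 0.67.
Government-spending multiplier = 1/(1 − c(1−t)) = 1/(1 − 0.67×0.76) = 1/0.4908 ≈ 2.037.
ΔY = k × ΔG = (+$162 billion) / 0.4908 ≈ +$330 billion.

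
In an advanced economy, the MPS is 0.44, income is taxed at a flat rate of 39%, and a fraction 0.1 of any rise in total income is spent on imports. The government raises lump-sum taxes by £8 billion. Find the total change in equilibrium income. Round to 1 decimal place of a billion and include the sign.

MPC = 1 − MPS = 1 − 0.44 = 0.56.
A lump-sum tax change of +£8 billion shifts disposable income by −£8 billion; first-round consumption changes by −c × ΔT = −0.56 × (+£8 billion) = −£4.48 billion.
Expenditure multiplier = 1/(1 − c(1−t) + m) = 1/(1 − 0.56×0.61 + 0.1) = 1/0.7584 ≈ 1.319.
The tax multiplier is −c × k ≈ −0.738, so ΔY = k × (−c·ΔT) = (−£4.48 billion) / 0.7584 ≈ −£5.9 billion.

−£5.9 billion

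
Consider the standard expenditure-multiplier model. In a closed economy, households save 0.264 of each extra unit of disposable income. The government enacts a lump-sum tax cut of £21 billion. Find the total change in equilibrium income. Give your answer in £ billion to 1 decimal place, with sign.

+£58.5 billion

MPC = 1 − MPS = 1 − 0.264 = 0.736.
A lump-sum tax change of −£21 billion shifts disposable income by +£21 billion; first-round consumption changes by −c × ΔT = −0.736 × (−£21 billion) = +£15.456 billion.
Expenditure multiplier = 1/(1 − MPC) = 1/(1 − 0.736) = 1/0.264 ≈ 3.788.
The tax multiplier is −c × k ≈ −2.788, so ΔY = k × (−c·ΔT) = (+£15.456 billion) / 0.264 ≈ +£58.5 billion.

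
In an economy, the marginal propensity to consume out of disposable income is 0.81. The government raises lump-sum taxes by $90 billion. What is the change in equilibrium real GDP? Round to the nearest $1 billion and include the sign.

−$384 billion

A lump-sum tax change of +$90 billion shifts disposable income by −$90 billion; first-round consumption changes by −c × ΔT = −0.81 × (+$90 billion) = −$72.9 billion.
Expenditure multiplier = 1/(1 − MPC) = 1/(1 − 0.81) = 1/0.19 ≈ 5.263.
The tax multiplier is −c × k ≈ −4.263, so ΔY = k × (−c·ΔT) = (−$72.9 billion) / 0.19 ≈ −$384 billion.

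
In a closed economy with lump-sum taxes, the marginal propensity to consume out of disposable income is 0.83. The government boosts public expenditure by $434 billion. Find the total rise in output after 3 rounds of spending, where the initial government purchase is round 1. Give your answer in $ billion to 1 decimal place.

Round 1 adds ΔG = $434 billion; each later round is MPC = 0.83 times the previous.
After 3 rounds: 434 + 360.22 + 298.9826 = ΔG·(1 − c^3)/(1 − c) = 434 × (1 − 0.571787)/0.17 ≈ $1,093.2 billion.

$1,093.2 billion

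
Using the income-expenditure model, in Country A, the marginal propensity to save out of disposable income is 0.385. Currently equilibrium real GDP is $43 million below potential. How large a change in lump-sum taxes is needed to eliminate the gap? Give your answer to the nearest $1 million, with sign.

−$27 million

MPC = 1 − MPS = 1 − 0.385 = 0.615.
Spending multiplier = 1/(1 − MPC) = 1/(1 − 0.615) = 1/0.385 ≈ 2.597.
Tax multiplier = −c·k = −0.615/0.385 ≈ −1.597. Need ΔY = +$43 million, so ΔT = ΔY/(−c·k) = −(+$43 million) × 0.385 / 0.615 ≈ −$27 million.
The government should cut lump-sum taxes by $27 million.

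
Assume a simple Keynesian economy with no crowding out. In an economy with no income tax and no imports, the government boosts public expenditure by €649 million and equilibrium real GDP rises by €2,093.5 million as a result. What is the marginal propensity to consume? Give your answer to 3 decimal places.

0.690

Implied spending multiplier k = ΔY/ΔG = 2,093.5/649 ≈ 3.2257.
Since k = 1/(1 − MPC), MPC = 1 − 1/k = 1 − ΔG/ΔY = 1 − 649/2,093.5 ≈ 0.690.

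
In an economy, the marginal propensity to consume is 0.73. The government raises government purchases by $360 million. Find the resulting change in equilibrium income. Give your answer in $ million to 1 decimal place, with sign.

Expenditure multiplier = 1/(1 − MPC) = 1/(1 − 0.73) = 1/0.27 ≈ 3.704.
ΔY = k × ΔG = (+$360 million) / 0.27 ≈ +$1,333.3 million.

+$1,333.3 million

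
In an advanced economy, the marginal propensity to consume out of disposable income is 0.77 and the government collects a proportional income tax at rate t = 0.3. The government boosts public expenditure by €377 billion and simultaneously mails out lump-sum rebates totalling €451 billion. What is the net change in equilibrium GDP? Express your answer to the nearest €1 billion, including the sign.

+€1,571 billion

Expenditure multiplier = 1/(1 − c(1−t)) = 1/(1 − 0.77×0.7) = 1/0.461 ≈ 2.169.
ΔG contributes k·ΔG = (+€377 billion) / 0.461 ≈ +€817.8 billion.
ΔT of −€451 billion changes first-round spending by −c·ΔT = +€347.27 billion, contributing k·(−c·ΔT) = (+€347.27 billion) / 0.461 ≈ +€753.3 billion.
Net ΔY = k(ΔG − c·ΔT) = (+€724.27 billion) / 0.461 ≈ +€1,571 billion.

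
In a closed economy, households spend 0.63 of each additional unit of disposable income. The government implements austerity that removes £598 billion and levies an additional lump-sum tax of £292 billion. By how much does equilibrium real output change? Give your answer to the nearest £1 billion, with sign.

−£2,113 billion

Expenditure multiplier = 1/(1 − MPC) = 1/(1 − 0.63) = 1/0.37 ≈ 2.703.
ΔG contributes k·ΔG = (−£598 billion) / 0.37 ≈ −£1,616.2 billion.
ΔT of +£292 billion changes first-round spending by −c·ΔT = −£183.96 billion, contributing k·(−c·ΔT) = (−£183.96 billion) / 0.37 ≈ −£497.2 billion.
Net ΔY = k(ΔG − c·ΔT) = (−£781.96 billion) / 0.37 ≈ −£2,113 billion.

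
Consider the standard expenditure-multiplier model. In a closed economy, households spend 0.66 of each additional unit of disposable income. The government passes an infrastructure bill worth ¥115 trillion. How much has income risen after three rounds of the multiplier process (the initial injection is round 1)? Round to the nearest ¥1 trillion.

Round 1 adds ΔG = ¥115 trillion; each later round is MPC = 0.66 times the previous.
After 3 rounds: 115 + 75.9 + 50.094 = ΔG·(1 − c^3)/(1 − c) = 115 × (1 − 0.287496)/0.34 ≈ ¥241 trillion.

¥241 trillion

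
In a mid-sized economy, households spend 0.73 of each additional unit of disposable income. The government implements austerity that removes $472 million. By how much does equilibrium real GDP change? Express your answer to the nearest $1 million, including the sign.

Expenditure multiplier = 1/(1 − MPC) = 1/(1 − 0.73) = 1/0.27 ≈ 3.704.
ΔY = k × ΔG = (−$472 million) / 0.27 ≈ −$1,748 million.

−$1,748 million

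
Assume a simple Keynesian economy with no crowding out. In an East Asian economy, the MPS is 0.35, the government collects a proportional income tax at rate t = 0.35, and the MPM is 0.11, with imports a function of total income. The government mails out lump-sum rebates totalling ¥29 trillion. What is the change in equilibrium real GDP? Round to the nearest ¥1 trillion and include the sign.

+¥27 trillion

MPC = 1 − MPS = 1 − 0.35 = 0.65.
A lump-sum tax change of −¥29 trillion shifts disposable income by +¥29 trillion; first-round consumption changes by −c × ΔT = −0.65 × (−¥29 trillion) = +¥18.85 trillion.
Expenditure multiplier = 1/(1 − c(1−t) + m) = 1/(1 − 0.65×0.65 + 0.11) = 1/0.6875 ≈ 1.455.
The tax multiplier is −c × k ≈ −0.945, so ΔY = k × (−c·ΔT) = (+¥18.85 trillion) / 0.6875 ≈ +¥27 trillion.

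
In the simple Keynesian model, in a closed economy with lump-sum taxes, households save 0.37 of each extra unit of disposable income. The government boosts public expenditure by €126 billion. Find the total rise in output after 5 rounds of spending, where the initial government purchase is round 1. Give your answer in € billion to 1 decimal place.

€306.7 billion

MPC = 1 − MPS = 1 − 0.37 = 0.63.
Round 1 adds ΔG = €126 billion; each later round is MPC = 0.63 times the previous.
After 5 rounds: 126 + 79.38 + 50.0094 + 31.505922 + 19.84873086 = ΔG·(1 − c^5)/(1 − c) = 126 × (1 − 0.0992436543)/0.37 ≈ €306.7 billion.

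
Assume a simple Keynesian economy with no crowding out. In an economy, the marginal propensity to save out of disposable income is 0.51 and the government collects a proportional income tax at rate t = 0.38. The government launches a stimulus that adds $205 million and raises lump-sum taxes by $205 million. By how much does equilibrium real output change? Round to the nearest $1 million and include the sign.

MPC = 1 − MPS = 1 − 0.51 = 0.49.
Expenditure multiplier = 1/(1 − c(1−t)) = 1/(1 − 0.49×0.62) = 1/0.6962 ≈ 1.436.
ΔG contributes k·ΔG = (+$205 million) / 0.6962 ≈ +$294.5 million.
ΔT of +$205 million changes first-round spending by −c·ΔT = −$100.45 million, contributing k·(−c·ΔT) = (−$100.45 million) / 0.6962 ≈ −$144.3 million.
Net ΔY = k(ΔG − c·ΔT) = (+$104.55 million) / 0.6962 ≈ +$150 million.

+$150 million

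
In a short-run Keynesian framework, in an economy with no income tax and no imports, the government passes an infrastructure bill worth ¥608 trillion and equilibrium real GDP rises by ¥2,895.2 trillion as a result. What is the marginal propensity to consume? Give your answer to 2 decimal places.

0.79

Implied spending multiplier k = ΔY/ΔG = 2,895.2/608 ≈ 4.7618.
Since k = 1/(1 − MPC), MPC = 1 − 1/k = 1 − ΔG/ΔY = 1 − 608/2,895.2 ≈ 0.79.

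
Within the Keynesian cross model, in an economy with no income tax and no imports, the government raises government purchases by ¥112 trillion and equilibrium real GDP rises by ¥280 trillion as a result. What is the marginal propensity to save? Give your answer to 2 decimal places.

Implied spending multiplier k = ΔY/ΔG = 280/112 = 2.5.
Since k = 1/(1 − MPC), MPC = 1 − 1/k = 1 − ΔG/ΔY = 1 − 112/280 = 0.60.
MPS = 1 − MPC = 0.40.

0.40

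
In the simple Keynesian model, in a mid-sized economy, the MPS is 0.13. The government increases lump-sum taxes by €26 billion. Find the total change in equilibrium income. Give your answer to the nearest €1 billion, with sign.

−€174 billion

MPC = 1 − MPS = 1 − 0.13 = 0.87.
A lump-sum tax change of +€26 billion shifts disposable income by −€26 billion; first-round consumption changes by −c × ΔT = −0.87 × (+€26 billion) = −€22.62 billion.
Expenditure multiplier = 1/(1 − MPC) = 1/(1 − 0.87) = 1/0.13 ≈ 7.692.
The tax multiplier is −c × k ≈ −6.692, so ΔY = k × (−c·ΔT) = (−€22.62 billion) / 0.13 = −€174 billion.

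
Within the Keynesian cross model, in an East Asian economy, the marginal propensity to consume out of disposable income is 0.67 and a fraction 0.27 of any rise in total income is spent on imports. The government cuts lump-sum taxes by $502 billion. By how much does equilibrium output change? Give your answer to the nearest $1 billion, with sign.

+$561 billion

A lump-sum tax change of −$502 billion shifts disposable income by +$502 billion; first-round consumption changes by −c × ΔT = −0.67 × (−$502 billion) = +$336.34 billion.
Expenditure multiplier = 1/(1 − c + m) = 1/(1 − 0.67 + 0.27) = 1/0.6 ≈ 1.667.
The tax multiplier is −c × k ≈ −1.117, so ΔY = k × (−c·ΔT) = (+$336.34 billion) / 0.6 ≈ +$561 billion.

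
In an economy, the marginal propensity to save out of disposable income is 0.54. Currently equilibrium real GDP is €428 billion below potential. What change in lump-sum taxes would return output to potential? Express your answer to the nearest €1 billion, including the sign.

−€502 billion

MPC = 1 − MPS = 1 − 0.54 = 0.46.
Spending multiplier = 1/(1 − MPC) = 1/(1 − 0.46) = 1/0.54 ≈ 1.852.
Tax multiplier = −c·k = −0.46/0.54 ≈ −0.852. Need ΔY = +€428 billion, so ΔT = ΔY/(−c·k) = −(+€428 billion) × 0.54 / 0.46 ≈ −€502 billion.
The government should cut lump-sum taxes by €502 billion.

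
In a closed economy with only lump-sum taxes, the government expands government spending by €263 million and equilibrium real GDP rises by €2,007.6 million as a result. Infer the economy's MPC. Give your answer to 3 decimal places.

0.869

Implied spending multiplier k = ΔY/ΔG = 2,007.6/263 ≈ 7.6335.
Since k = 1/(1 − MPC), MPC = 1 − 1/k = 1 − ΔG/ΔY = 1 − 263/2,007.6 ≈ 0.869.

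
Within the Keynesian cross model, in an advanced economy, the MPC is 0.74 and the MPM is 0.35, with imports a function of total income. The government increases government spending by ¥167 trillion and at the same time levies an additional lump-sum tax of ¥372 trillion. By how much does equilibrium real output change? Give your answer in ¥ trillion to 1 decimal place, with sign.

Expenditure multiplier = 1/(1 − c + m) = 1/(1 − 0.74 + 0.35) = 1/0.61 ≈ 1.639.
ΔG contributes k·ΔG = (+¥167 trillion) / 0.61 ≈ +¥273.8 trillion.
ΔT of +¥372 trillion changes first-round spending by −c·ΔT = −¥275.28 trillion, contributing k·(−c·ΔT) = (−¥275.28 trillion) / 0.61 ≈ −¥451.3 trillion.
Net ΔY = k(ΔG − c·ΔT) = (−¥108.28 trillion) / 0.61 ≈ −¥177.5 trillion.

−¥177.5 trillion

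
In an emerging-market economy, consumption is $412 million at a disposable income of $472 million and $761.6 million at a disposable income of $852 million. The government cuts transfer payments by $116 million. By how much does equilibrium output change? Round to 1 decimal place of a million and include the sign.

MPC = ΔC/ΔYd = (761.6 − 412)/(852 − 472) = 349.6/380 = 0.92.
The transfer change shifts disposable income by −$116 million, so first-round consumption changes by c·ΔTR = 0.92 × (−$116 million) = −$106.72 million.
Expenditure multiplier = 1/(1 − MPC) = 1/(1 − 0.92) = 1/0.08 = 12.5.
The transfer multiplier is c × k = 11.5, so ΔY = k × (c·ΔTR) = (−$106.72 million) / 0.08 = −$1,334 million.

−$1,334.0 million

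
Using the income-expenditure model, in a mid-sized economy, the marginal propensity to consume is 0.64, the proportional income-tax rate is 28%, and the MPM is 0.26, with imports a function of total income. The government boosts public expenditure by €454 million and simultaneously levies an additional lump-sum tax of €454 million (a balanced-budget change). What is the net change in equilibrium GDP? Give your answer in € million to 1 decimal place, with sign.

Expenditure multiplier = 1/(1 − c(1−t) + m) = 1/(1 − 0.64×0.72 + 0.26) = 1/0.7992 ≈ 1.251.
ΔG contributes k·ΔG = (+€454 million) / 0.7992 ≈ +€568.1 million.
ΔT of +€454 million changes first-round spending by −c·ΔT = −€290.56 million, contributing k·(−c·ΔT) = (−€290.56 million) / 0.7992 ≈ −€363.6 million.
Net ΔY = k(ΔG − c·ΔT) = (+€163.44 million) / 0.7992 ≈ +€204.5 million.

+€204.5 million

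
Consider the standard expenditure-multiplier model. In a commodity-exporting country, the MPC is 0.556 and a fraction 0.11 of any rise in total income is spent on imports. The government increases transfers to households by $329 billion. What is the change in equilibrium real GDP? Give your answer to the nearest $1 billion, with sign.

The transfer change shifts disposable income by +$329 billion, so first-round consumption changes by c·ΔTR = 0.556 × (+$329 billion) = +$182.924 billion.
Expenditure multiplier = 1/(1 − c + m) = 1/(1 − 0.556 + 0.11) = 1/0.554 ≈ 1.805.
The transfer multiplier is c × k ≈ 1.004, so ΔY = k × (c·ΔTR) = (+$182.924 billion) / 0.554 ≈ +$330 billion.

+$330 billion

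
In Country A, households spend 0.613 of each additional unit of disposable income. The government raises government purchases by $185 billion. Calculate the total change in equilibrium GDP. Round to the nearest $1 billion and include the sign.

Spending multiplier = 1/(1 − MPC) = 1/(1 − 0.613) = 1/0.387 ≈ 2.584.
ΔY = k × ΔG = (+$185 billion) / 0.387 ≈ +$478 billion.

+$478 billion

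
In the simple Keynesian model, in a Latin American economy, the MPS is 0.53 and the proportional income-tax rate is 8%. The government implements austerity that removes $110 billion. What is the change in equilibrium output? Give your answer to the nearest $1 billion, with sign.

−$194 billion

MPC = 1 − MPS = 1 − 0.53 = 0.47.
Government-spending multiplier = 1/(1 − c(1−t)) = 1/(1 − 0.47×0.92) = 1/0.5676 ≈ 1.762.
ΔY = k × ΔG = (−$110 billion) / 0.5676 ≈ −$194 billion.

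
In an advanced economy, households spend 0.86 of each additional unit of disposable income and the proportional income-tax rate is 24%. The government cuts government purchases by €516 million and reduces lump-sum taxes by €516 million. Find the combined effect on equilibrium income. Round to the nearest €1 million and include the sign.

Expenditure multiplier = 1/(1 − c(1−t)) = 1/(1 − 0.86×0.76) = 1/0.3464 ≈ 2.887.
ΔG contributes k·ΔG = (−€516 million) / 0.3464 ≈ −€1,489.6 million.
ΔT of −€516 million changes first-round spending by −c·ΔT = +€443.76 million, contributing k·(−c·ΔT) = (+€443.76 million) / 0.3464 ≈ +€1,281.1 million.
Net ΔY = k(ΔG − c·ΔT) = (−€72.24 million) / 0.3464 ≈ −€209 million.

−€209 million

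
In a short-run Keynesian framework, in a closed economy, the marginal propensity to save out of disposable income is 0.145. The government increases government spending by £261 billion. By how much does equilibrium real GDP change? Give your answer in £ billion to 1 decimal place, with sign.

MPC = 1 − MPS = 1 − 0.145 = 0.855.
Expenditure multiplier = 1/(1 − MPC) = 1/(1 − 0.855) = 1/0.145 ≈ 6.897.
ΔY = k × ΔG = (+£261 billion) / 0.145 = +£1,800 billion.

+£1,800.0 billion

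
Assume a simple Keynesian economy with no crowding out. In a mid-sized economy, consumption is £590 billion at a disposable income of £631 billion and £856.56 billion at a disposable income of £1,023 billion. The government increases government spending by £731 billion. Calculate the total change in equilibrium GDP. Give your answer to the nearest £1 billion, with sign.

+£2,284 billion

MPC = ΔC/ΔYd = (856.56 − 590)/(1,023 − 631) = 266.56/392 = 0.68.
Spending multiplier = 1/(1 − MPC) = 1/(1 − 0.68) = 1/0.32 = 3.125.
ΔY = k × ΔG = (+£731 billion) / 0.32 ≈ +£2,284 billion.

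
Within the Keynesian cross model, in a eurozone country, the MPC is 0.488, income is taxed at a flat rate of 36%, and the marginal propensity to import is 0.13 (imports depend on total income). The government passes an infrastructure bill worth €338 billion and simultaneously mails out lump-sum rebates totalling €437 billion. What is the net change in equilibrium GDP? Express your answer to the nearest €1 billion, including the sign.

+€674 billion

Expenditure multiplier = 1/(1 − c(1−t) + m) = 1/(1 − 0.488×0.64 + 0.13) = 1/0.81768 ≈ 1.223.
ΔG contributes k·ΔG = (+€338 billion) / 0.81768 ≈ +€413.4 billion.
ΔT of −€437 billion changes first-round spending by −c·ΔT = +€213.256 billion, contributing k·(−c·ΔT) = (+€213.256 billion) / 0.81768 ≈ +€260.8 billion.
Net ΔY = k(ΔG − c·ΔT) = (+€551.256 billion) / 0.81768 ≈ +€674 billion.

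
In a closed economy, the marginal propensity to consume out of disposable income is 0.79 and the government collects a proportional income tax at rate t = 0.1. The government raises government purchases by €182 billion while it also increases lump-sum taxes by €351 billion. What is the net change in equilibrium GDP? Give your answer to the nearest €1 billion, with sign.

Expenditure multiplier = 1/(1 − c(1−t)) = 1/(1 − 0.79×0.9) = 1/0.289 ≈ 3.46.
ΔG contributes k·ΔG = (+€182 billion) / 0.289 ≈ +€629.8 billion.
ΔT of +€351 billion changes first-round spending by −c·ΔT = −€277.29 billion, contributing k·(−c·ΔT) = (−€277.29 billion) / 0.289 ≈ −€959.5 billion.
Net ΔY = k(ΔG − c·ΔT) = (−€95.29 billion) / 0.289 ≈ −€330 billion.

−€330 billion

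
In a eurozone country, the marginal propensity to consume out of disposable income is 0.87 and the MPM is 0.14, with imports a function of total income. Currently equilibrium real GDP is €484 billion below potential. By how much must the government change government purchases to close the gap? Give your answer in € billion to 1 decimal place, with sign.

Spending multiplier = 1/(1 − c + m) = 1/(1 − 0.87 + 0.14) = 1/0.27 ≈ 3.704.
Need ΔY = +€484 billion, so ΔG = ΔY/k = (+€484 billion) × 0.27 ≈ +€130.7 billion.
The government should increase government purchases by €130.7 billion.

+€130.7 billion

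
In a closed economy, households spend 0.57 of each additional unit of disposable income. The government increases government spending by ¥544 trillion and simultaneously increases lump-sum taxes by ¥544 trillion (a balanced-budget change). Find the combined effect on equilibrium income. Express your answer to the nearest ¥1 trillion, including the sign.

+¥544 trillion

Expenditure multiplier = 1/(1 − MPC) = 1/(1 − 0.57) = 1/0.43 ≈ 2.326.
ΔG contributes k·ΔG = (+¥544 trillion) / 0.43 ≈ +¥1,265.1 trillion.
ΔT of +¥544 trillion changes first-round spending by −c·ΔT = −¥310.08 trillion, contributing k·(−c·ΔT) = (−¥310.08 trillion) / 0.43 ≈ −¥721.1 trillion.
With ΔG = ΔT and no other leakages, the balanced-budget multiplier is 1, so ΔY = ΔG = +¥544 trillion.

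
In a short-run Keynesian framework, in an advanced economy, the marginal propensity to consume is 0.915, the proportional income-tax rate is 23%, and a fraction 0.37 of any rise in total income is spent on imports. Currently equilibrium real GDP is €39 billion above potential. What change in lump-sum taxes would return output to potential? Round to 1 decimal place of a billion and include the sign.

Spending multiplier = 1/(1 − c(1−t) + m) = 1/(1 − 0.915×0.77 + 0.37) = 1/0.66545 ≈ 1.503.
Tax multiplier = −c·k = −0.915/0.66545 ≈ −1.375. Need ΔY = −€39 billion, so ΔT = ΔY/(−c·k) = −(−€39 billion) × 0.66545 / 0.915 ≈ +€28.4 billion.
The government should raise lump-sum taxes by €28.4 billion.

+€28.4 billion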